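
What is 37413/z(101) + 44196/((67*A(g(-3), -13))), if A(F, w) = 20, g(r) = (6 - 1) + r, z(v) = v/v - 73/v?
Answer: 1266178227/9380 ≈ 1.3499e+5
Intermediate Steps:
z(v) = 1 - 73/v
g(r) = 5 + r
37413/z(101) + 44196/((67*A(g(-3), -13))) = 37413/(((-73 + 101)/101)) + 44196/((67*20)) = 37413/(((1/101)*28)) + 44196/1340 = 37413/(28/101) + 44196*(1/1340) = 37413*(101/28) + 11049/335 = 3778713/28 + 11049/335 = 1266178227/9380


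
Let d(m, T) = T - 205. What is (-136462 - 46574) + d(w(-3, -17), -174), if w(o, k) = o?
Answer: -183415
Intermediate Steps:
d(m, T) = -205 + T
(-136462 - 46574) + d(w(-3, -17), -174) = (-136462 - 46574) + (-205 - 174) = -183036 - 379 = -183415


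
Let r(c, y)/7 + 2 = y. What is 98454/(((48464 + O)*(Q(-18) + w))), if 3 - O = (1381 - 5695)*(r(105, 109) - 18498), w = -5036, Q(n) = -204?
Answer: 49227/200484283780 ≈ 2.4554e-7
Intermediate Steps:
r(c, y) = -14 + 7*y
O = -76569183 (O = 3 - (1381 - 5695)*((-14 + 7*109) - 18498) = 3 - (-4314)*((-14 + 763) - 18498) = 3 - (-4314)*(749 - 18498) = 3 - (-4314)*(-17749) = 3 - 1*76569186 = 3 - 76569186 = -76569183)
98454/(((48464 + O)*(Q(-18) + w))) = 98454/(((48464 - 76569183)*(-204 - 5036))) = 98454/((-76520719*(-5240))) = 98454/400968567560 = 98454*(1/400968567560) = 49227/200484283780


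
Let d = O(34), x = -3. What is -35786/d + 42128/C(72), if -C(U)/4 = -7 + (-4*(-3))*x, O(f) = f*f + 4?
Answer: 184109/860 ≈ 214.08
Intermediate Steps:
O(f) = 4 + f² (O(f) = f² + 4 = 4 + f²)
d = 1160 (d = 4 + 34² = 4 + 1156 = 1160)
C(U) = 172 (C(U) = -4*(-7 - 4*(-3)*(-3)) = -4*(-7 + 12*(-3)) = -4*(-7 - 36) = -4*(-43) = 172)
-35786/d + 42128/C(72) = -35786/1160 + 42128/172 = -35786*1/1160 + 42128*(1/172) = -617/20 + 10532/43 = 184109/860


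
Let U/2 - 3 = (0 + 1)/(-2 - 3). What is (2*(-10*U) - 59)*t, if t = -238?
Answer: 40698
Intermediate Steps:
U = 28/5 (U = 6 + 2*((0 + 1)/(-2 - 3)) = 6 + 2*(1/(-5)) = 6 + 2*(1*(-⅕)) = 6 + 2*(-⅕) = 6 - ⅖ = 28/5 ≈ 5.6000)
(2*(-10*U) - 59)*t = (2*(-10*28/5) - 59)*(-238) = (2*(-56) - 59)*(-238) = (-112 - 59)*(-238) = -171*(-238) = 40698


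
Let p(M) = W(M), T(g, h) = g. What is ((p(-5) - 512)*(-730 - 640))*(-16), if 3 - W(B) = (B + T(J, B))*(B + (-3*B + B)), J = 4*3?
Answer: -11924480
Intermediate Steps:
J = 12
W(B) = 3 + B*(12 + B) (W(B) = 3 - (B + 12)*(B + (-3*B + B)) = 3 - (12 + B)*(B - 2*B) = 3 - (12 + B)*(-B) = 3 - (-1)*B*(12 + B) = 3 + B*(12 + B))
p(M) = 3 + M**2 + 12*M
((p(-5) - 512)*(-730 - 640))*(-16) = (((3 + (-5)**2 + 12*(-5)) - 512)*(-730 - 640))*(-16) = (((3 + 25 - 60) - 512)*(-1370))*(-16) = ((-32 - 512)*(-1370))*(-16) = -544*(-1370)*(-16) = 745280*(-16) = -11924480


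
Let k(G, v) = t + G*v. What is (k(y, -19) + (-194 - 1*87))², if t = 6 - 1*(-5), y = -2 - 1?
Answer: 45369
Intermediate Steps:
y = -3
t = 11 (t = 6 + 5 = 11)
k(G, v) = 11 + G*v
(k(y, -19) + (-194 - 1*87))² = ((11 - 3*(-19)) + (-194 - 1*87))² = ((11 + 57) + (-194 - 87))² = (68 - 281)² = (-213)² = 45369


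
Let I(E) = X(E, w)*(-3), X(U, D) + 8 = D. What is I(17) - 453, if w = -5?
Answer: -414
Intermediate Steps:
X(U, D) = -8 + D
I(E) = 39 (I(E) = (-8 - 5)*(-3) = -13*(-3) = 39)
I(17) - 453 = 39 - 453 = -414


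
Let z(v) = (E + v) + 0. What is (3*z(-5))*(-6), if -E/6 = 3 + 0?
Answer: 414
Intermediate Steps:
E = -18 (E = -6*(3 + 0) = -6*3 = -18)
z(v) = -18 + v (z(v) = (-18 + v) + 0 = -18 + v)
(3*z(-5))*(-6) = (3*(-18 - 5))*(-6) = (3*(-23))*(-6) = -69*(-6) = 414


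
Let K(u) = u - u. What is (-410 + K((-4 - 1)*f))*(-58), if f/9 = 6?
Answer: 23780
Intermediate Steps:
f = 54 (f = 9*6 = 54)
K(u) = 0
(-410 + K((-4 - 1)*f))*(-58) = (-410 + 0)*(-58) = -410*(-58) = 23780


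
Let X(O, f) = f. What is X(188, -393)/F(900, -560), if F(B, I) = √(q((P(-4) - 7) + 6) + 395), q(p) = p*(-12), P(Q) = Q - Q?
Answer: -393*√407/407 ≈ -19.480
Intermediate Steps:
P(Q) = 0
q(p) = -12*p
F(B, I) = √407 (F(B, I) = √(-12*((0 - 7) + 6) + 395) = √(-12*(-7 + 6) + 395) = √(-12*(-1) + 395) = √(12 + 395) = √407)
X(188, -393)/F(900, -560) = -393*√407/407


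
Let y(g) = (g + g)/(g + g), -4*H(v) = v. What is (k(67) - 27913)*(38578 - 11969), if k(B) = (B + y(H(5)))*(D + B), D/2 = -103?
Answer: -994245285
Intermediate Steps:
H(v) = -v/4
D = -206 (D = 2*(-103) = -206)
y(g) = 1 (y(g) = (2*g)/((2*g)) = (2*g)*(1/(2*g)) = 1)
k(B) = (1 + B)*(-206 + B) (k(B) = (B + 1)*(-206 + B) = (1 + B)*(-206 + B))
(k(67) - 27913)*(38578 - 11969) = ((-206 + 67² - 205*67) - 27913)*(38578 - 11969) = ((-206 + 4489 - 13735) - 27913)*26609 = (-9452 - 27913)*26609 = -37365*26609 = -994245285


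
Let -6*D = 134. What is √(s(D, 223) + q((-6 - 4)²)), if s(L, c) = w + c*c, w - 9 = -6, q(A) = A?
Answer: 2*√12458 ≈ 223.23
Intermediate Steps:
w = 3 (w = 9 - 6 = 3)
D = -67/3 (D = -⅙*134 = -67/3 ≈ -22.333)
s(L, c) = 3 + c² (s(L, c) = 3 + c*c = 3 + c²)
√(s(D, 223) + q((-6 - 4)²)) = √((3 + 223²) + (-6 - 4)²) = √((3 + 49729) + (-10)²) = √(49732 + 100) = √49832 = 2*√12458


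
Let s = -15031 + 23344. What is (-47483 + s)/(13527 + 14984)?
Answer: -39170/28511 ≈ -1.3739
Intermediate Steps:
s = 8313
(-47483 + s)/(13527 + 14984) = (-47483 + 8313)/(13527 + 14984) = -39170/28511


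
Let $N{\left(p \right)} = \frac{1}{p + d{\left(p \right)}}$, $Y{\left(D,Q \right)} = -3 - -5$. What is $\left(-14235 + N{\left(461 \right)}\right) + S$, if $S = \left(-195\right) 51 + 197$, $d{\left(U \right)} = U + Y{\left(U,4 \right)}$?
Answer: $- \frac{22160291}{924} \approx -23983.0$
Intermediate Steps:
$Y{\left(D,Q \right)} = 2$ ($Y{\left(D,Q \right)} = -3 + 5 = 2$)
$d{\left(U \right)} = 2 + U$ ($d{\left(U \right)} = U + 2 = 2 + U$)
$N{\left(p \right)} = \frac{1}{2 + 2 p}$ ($N{\left(p \right)} = \frac{1}{p + \left(2 + p\right)} = \frac{1}{2 + 2 p}$)
$S = -9748$ ($S = -9945 + 197 = -9748$)
$\left(-14235 + N{\left(461 \right)}\right) + S = \left(-14235 + \frac{1}{2 \left(1 + 461\right)}\right) - 9748 = \left(-14235 + \frac{1}{2 \cdot 462}\right) - 9748 = \left(-14235 + \frac{1}{2} \cdot \frac{1}{462}\right) - 9748 = \left(-14235 + \frac{1}{924}\right) - 9748 = - \frac{13153139}{924} - 9748 = - \frac{22160291}{924}$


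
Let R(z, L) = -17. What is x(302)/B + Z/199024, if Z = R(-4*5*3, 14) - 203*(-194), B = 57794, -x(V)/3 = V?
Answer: 1047372533/5751196528 ≈ 0.18211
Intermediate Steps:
x(V) = -3*V
Z = 39365 (Z = -17 - 203*(-194) = -17 + 39382 = 39365)
x(302)/B + Z/199024 = -3*302/57794 + 39365/199024 = -906*1/57794 + 39365*(1/199024) = -453/28897 + 39365/199024 = 1047372533/5751196528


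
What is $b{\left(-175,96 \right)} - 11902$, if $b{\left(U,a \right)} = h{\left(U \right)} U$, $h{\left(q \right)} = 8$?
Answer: $-13302$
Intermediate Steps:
$b{\left(U,a \right)} = 8 U$
$b{\left(-175,96 \right)} - 11902 = 8 \left(-175\right) - 11902 = -1400 - 11902 = -13302$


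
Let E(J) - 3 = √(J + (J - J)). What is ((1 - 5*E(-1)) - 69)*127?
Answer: -10541 - 635*I ≈ -10541.0 - 635.0*I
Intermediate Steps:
E(J) = 3 + √J (E(J) = 3 + √(J + (J - J)) = 3 + √(J + 0) = 3 + √J)
((1 - 5*E(-1)) - 69)*127 = ((1 - 5*(3 + √(-1))) - 69)*127 = ((1 - 5*(3 + I)) - 69)*127 = ((1 + (-15 - 5*I)) - 69)*127 = ((-14 - 5*I) - 69)*127 = (-83 - 5*I)*127 = -10541 - 635*I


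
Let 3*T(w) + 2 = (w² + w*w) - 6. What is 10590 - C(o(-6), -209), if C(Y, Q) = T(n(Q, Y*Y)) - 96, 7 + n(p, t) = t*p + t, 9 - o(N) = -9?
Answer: -3028406112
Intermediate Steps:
o(N) = 18 (o(N) = 9 - 1*(-9) = 9 + 9 = 18)
n(p, t) = -7 + t + p*t (n(p, t) = -7 + (t*p + t) = -7 + (p*t + t) = -7 + (t + p*t) = -7 + t + p*t)
T(w) = -8/3 + 2*w²/3 (T(w) = -⅔ + ((w² + w*w) - 6)/3 = -⅔ + ((w² + w²) - 6)/3 = -⅔ + (2*w² - 6)/3 = -⅔ + (-6 + 2*w²)/3 = -⅔ + (-2 + 2*w²/3) = -8/3 + 2*w²/3)
C(Y, Q) = -296/3 + 2*(-7 + Y² + Q*Y²)²/3 (C(Y, Q) = (-8/3 + 2*(-7 + Y*Y + Q*(Y*Y))²/3) - 96 = (-8/3 + 2*(-7 + Y² + Q*Y²)²/3) - 96 = -296/3 + 2*(-7 + Y² + Q*Y²)²/3)
10590 - C(o(-6), -209) = 10590 - (-296/3 + 2*(-7 + 18² - 209*18²)²/3) = 10590 - (-296/3 + 2*(-7 + 324 - 209*324)²/3) = 10590 - (-296/3 + 2*(-7 + 324 - 67716)²/3) = 10590 - (-296/3 + (⅔)*(-67399)²) = 10590 - (-296/3 + (⅔)*4542625201) = 10590 - (-296/3 + 9085250402/3) = 10590 - 1*3028416702 = 10590 - 3028416702 = -3028406112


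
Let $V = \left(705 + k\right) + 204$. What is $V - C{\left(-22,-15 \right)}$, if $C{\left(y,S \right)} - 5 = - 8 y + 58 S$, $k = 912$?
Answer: $2510$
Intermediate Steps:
$C{\left(y,S \right)} = 5 - 8 y + 58 S$ ($C{\left(y,S \right)} = 5 + \left(- 8 y + 58 S\right) = 5 - 8 y + 58 S$)
$V = 1821$ ($V = \left(705 + 912\right) + 204 = 1617 + 204 = 1821$)
$V - C{\left(-22,-15 \right)} = 1821 - \left(5 - -176 + 58 \left(-15\right)\right) = 1821 - \left(5 + 176 - 870\right) = 1821 - -689 = 1821 + 689 = 2510$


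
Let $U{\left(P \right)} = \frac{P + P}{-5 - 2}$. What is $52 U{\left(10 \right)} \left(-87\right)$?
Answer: $\frac{90480}{7} \approx 12926.0$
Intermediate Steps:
$U{\left(P \right)} = - \frac{2 P}{7}$ ($U{\left(P \right)} = \frac{2 P}{-7} = 2 P \left(- \frac{1}{7}\right) = - \frac{2 P}{7}$)
$52 U{\left(10 \right)} \left(-87\right) = 52 \left(\left(- \frac{2}{7}\right) 10\right) \left(-87\right) = 52 \left(- \frac{20}{7}\right) \left(-87\right) = \left(- \frac{1040}{7}\right) \left(-87\right) = \frac{90480}{7}$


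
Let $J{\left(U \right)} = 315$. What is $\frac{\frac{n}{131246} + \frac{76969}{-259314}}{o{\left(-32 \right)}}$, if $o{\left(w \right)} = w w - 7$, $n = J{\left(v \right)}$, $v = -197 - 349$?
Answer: $- \frac{2505047366}{8653125493287} \approx -0.0002895$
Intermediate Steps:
$v = -546$ ($v = -197 - 349 = -546$)
$n = 315$
$o{\left(w \right)} = -7 + w^{2}$ ($o{\left(w \right)} = w^{2} - 7 = -7 + w^{2}$)
$\frac{\frac{n}{131246} + \frac{76969}{-259314}}{o{\left(-32 \right)}} = \frac{\frac{315}{131246} + \frac{76969}{-259314}}{-7 + \left(-32\right)^{2}} = \frac{315 \cdot \frac{1}{131246} + 76969 \left(- \frac{1}{259314}\right)}{-7 + 1024} = \frac{\frac{315}{131246} - \frac{76969}{259314}}{1017} = \left(- \frac{2505047366}{8508481311}\right) \frac{1}{1017} = - \frac{2505047366}{8653125493287}$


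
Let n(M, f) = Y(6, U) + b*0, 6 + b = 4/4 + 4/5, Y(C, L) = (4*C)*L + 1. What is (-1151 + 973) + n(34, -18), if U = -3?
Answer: -249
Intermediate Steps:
Y(C, L) = 1 + 4*C*L (Y(C, L) = 4*C*L + 1 = 1 + 4*C*L)
b = -21/5 (b = -6 + (4/4 + 4/5) = -6 + (4*(¼) + 4*(⅕)) = -6 + (1 + ⅘) = -6 + 9/5 = -21/5 ≈ -4.2000)
n(M, f) = -71 (n(M, f) = (1 + 4*6*(-3)) - 21/5*0 = (1 - 72) + 0 = -71 + 0 = -71)
(-1151 + 973) + n(34, -18) = (-1151 + 973) - 71 = -178 - 71 = -249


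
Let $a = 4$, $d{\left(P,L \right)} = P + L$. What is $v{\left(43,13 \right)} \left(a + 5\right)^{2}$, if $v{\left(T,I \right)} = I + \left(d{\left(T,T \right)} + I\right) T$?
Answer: $345870$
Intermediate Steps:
$d{\left(P,L \right)} = L + P$
$v{\left(T,I \right)} = I + T \left(I + 2 T\right)$ ($v{\left(T,I \right)} = I + \left(\left(T + T\right) + I\right) T = I + \left(2 T + I\right) T = I + \left(I + 2 T\right) T = I + T \left(I + 2 T\right)$)
$v{\left(43,13 \right)} \left(a + 5\right)^{2} = \left(13 + 2 \cdot 43^{2} + 13 \cdot 43\right) \left(4 + 5\right)^{2} = \left(13 + 2 \cdot 1849 + 559\right) 9^{2} = \left(13 + 3698 + 559\right) 81 = 4270 \cdot 81 = 345870$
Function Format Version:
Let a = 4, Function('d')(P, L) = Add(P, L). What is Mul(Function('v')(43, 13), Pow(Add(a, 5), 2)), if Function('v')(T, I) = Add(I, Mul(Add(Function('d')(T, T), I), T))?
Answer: 345870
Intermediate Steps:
Function('d')(P, L) = Add(L, P)
Function('v')(T, I) = Add(I, Mul(T, Add(I, Mul(2, T)))) (Function('v')(T, I) = Add(I, Mul(Add(Add(T, T), I), T)) = Add(I, Mul(Add(Mul(2, T), I), T)) = Add(I, Mul(Add(I, Mul(2, T)), T)) = Add(I, Mul(T, Add(I, Mul(2, T)))))
Mul(Function('v')(43, 13), Pow(Add(a, 5), 2)) = Mul(Add(13, Mul(2, Pow(43, 2)), Mul(13, 43)), Pow(Add(4, 5), 2)) = Mul(Add(13, Mul(2, 1849), 559), Pow(9, 2)) = Mul(Add(13, 3698, 559), 81) = Mul(4270, 81) = 345870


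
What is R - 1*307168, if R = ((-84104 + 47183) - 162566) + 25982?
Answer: -480673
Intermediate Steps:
R = -173505 (R = (-36921 - 162566) + 25982 = -199487 + 25982 = -173505)
R - 1*307168 = -173505 - 1*307168 = -173505 - 307168 = -480673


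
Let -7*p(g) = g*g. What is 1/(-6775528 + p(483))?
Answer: -1/6808855 ≈ -1.4687e-7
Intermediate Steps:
p(g) = -g**2/7 (p(g) = -g*g/7 = -g**2/7)
1/(-6775528 + p(483)) = 1/(-6775528 - 1/7*483**2) = 1/(-6775528 - 1/7*233289) = 1/(-6775528 - 33327) = 1/(-6808855) = -1/6808855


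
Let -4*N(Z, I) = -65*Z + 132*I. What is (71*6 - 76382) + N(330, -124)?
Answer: -133003/2 ≈ -66502.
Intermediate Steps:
N(Z, I) = -33*I + 65*Z/4 (N(Z, I) = -(-65*Z + 132*I)/4 = -33*I + 65*Z/4)
(71*6 - 76382) + N(330, -124) = (71*6 - 76382) + (-33*(-124) + (65/4)*330) = (426 - 76382) + (4092 + 10725/2) = -75956 + 18909/2 = -133003/2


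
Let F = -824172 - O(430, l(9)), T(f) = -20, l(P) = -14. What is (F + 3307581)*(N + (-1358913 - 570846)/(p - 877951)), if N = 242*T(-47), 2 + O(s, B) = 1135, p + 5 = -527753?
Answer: -16883701139779076/1405709 ≈ -1.2011e+10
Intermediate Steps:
p = -527758 (p = -5 - 527753 = -527758)
O(s, B) = 1133 (O(s, B) = -2 + 1135 = 1133)
N = -4840 (N = 242*(-20) = -4840)
F = -825305 (F = -824172 - 1*1133 = -824172 - 1133 = -825305)
(F + 3307581)*(N + (-1358913 - 570846)/(p - 877951)) = (-825305 + 3307581)*(-4840 + (-1358913 - 570846)/(-527758 - 877951)) = 2482276*(-4840 - 1929759/(-1405709)) = 2482276*(-4840 - 1929759*(-1/1405709)) = 2482276*(-4840 + 1929759/1405709) = 2482276*(-6801701801/1405709) = -16883701139779076/1405709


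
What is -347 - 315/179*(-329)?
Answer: 41522/179 ≈ 231.97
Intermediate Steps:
-347 - 315/179*(-329) = -347 + 103635/179 = 41522/179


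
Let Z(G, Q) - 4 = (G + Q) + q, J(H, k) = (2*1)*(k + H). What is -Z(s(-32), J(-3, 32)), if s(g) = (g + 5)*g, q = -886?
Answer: -40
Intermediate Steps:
J(H, k) = 2*H + 2*k (J(H, k) = 2*(H + k) = 2*H + 2*k)
s(g) = g*(5 + g) (s(g) = (5 + g)*g = g*(5 + g))
Z(G, Q) = -882 + G + Q (Z(G, Q) = 4 + ((G + Q) - 886) = 4 + (-886 + G + Q) = -882 + G + Q)
-Z(s(-32), J(-3, 32)) = -(-882 - 32*(5 - 32) + (2*(-3) + 2*32)) = -(-882 - 32*(-27) + (-6 + 64)) = -(-882 + 864 + 58) = -1*40 = -40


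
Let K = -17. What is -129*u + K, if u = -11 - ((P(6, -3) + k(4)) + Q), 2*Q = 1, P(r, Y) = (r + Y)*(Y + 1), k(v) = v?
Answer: 2417/2 ≈ 1208.5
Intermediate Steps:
P(r, Y) = (1 + Y)*(Y + r) (P(r, Y) = (Y + r)*(1 + Y) = (1 + Y)*(Y + r))
Q = ½ (Q = (½)*1 = ½ ≈ 0.50000)
u = -19/2 (u = -11 - (((-3 + 6 + (-3)² - 3*6) + 4) + ½) = -11 - (((-3 + 6 + 9 - 18) + 4) + ½) = -11 - ((-6 + 4) + ½) = -11 - (-2 + ½) = -11 - 1*(-3/2) = -11 + 3/2 = -19/2 ≈ -9.5000)
-129*u + K = -129*(-19/2) - 17 = 2451/2 - 17 = 2417/2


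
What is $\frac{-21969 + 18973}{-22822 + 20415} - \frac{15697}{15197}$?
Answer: $\frac{7747533}{36579179} \approx 0.2118$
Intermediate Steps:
$\frac{-21969 + 18973}{-22822 + 20415} - \frac{15697}{15197} = - \frac{2996}{-2407} - \frac{15697}{15197} = \left(-2996\right) \left(- \frac{1}{2407}\right) - \frac{15697}{15197} = \frac{2996}{2407} - \frac{15697}{15197} = \frac{7747533}{36579179}$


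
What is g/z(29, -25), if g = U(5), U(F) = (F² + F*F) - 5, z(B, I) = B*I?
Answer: -9/145 ≈ -0.062069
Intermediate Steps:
U(F) = -5 + 2*F² (U(F) = (F² + F²) - 5 = 2*F² - 5 = -5 + 2*F²)
g = 45 (g = -5 + 2*5² = -5 + 2*25 = -5 + 50 = 45)
g/z(29, -25) = 45/((29*(-25))) = 45/(-725) = 45*(-1/725) = -9/145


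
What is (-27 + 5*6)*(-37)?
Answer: -111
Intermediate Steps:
(-27 + 5*6)*(-37) = (-27 + 30)*(-37) = 3*(-37) = -111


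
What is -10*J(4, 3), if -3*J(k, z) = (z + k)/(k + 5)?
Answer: 70/27 ≈ 2.5926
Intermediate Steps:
J(k, z) = -(k + z)/(3*(5 + k)) (J(k, z) = -(z + k)/(3*(k + 5)) = -(k + z)/(3*(5 + k)))
-10*J(4, 3) = -10*(-1*4 - 1*3)/(3*(5 + 4)) = -10*(-4 - 3)/(3*9) = -10*(-7)/(3*9) = -10*(-7/27) = 70/27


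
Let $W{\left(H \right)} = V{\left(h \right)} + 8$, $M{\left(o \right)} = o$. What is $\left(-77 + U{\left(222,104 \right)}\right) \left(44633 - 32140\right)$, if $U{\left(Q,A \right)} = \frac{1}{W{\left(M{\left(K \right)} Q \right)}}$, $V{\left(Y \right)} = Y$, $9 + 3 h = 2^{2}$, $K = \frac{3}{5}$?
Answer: $- \frac{18239780}{19} \approx -9.5999 \cdot 10^{5}$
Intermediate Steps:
$K = \frac{3}{5}$ ($K = 3 \cdot \frac{1}{5} = \frac{3}{5} \approx 0.6$)
$h = - \frac{5}{3}$ ($h = -3 + \frac{2^{2}}{3} = -3 + \frac{1}{3} \cdot 4 = -3 + \frac{4}{3} = - \frac{5}{3} \approx -1.6667$)
$W{\left(H \right)} = \frac{19}{3}$ ($W{\left(H \right)} = - \frac{5}{3} + 8 = \frac{19}{3}$)
$U{\left(Q,A \right)} = \frac{3}{19}$ ($U{\left(Q,A \right)} = \frac{1}{\frac{19}{3}} = \frac{3}{19}$)
$\left(-77 + U{\left(222,104 \right)}\right) \left(44633 - 32140\right) = \left(-77 + \frac{3}{19}\right) \left(44633 - 32140\right) = \left(- \frac{1460}{19}\right) 12493 = - \frac{18239780}{19}$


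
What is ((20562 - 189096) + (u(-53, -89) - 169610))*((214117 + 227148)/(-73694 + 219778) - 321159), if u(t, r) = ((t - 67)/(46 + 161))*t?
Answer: 273633954281253314/2519949 ≈ 1.0859e+11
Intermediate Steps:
u(t, r) = t*(-67/207 + t/207) (u(t, r) = ((-67 + t)/207)*t = ((-67 + t)*(1/207))*t = (-67/207 + t/207)*t = t*(-67/207 + t/207))
((20562 - 189096) + (u(-53, -89) - 169610))*((214117 + 227148)/(-73694 + 219778) - 321159) = ((20562 - 189096) + ((1/207)*(-53)*(-67 - 53) - 169610))*((214117 + 227148)/(-73694 + 219778) - 321159) = (-168534 + ((1/207)*(-53)*(-120) - 169610))*(441265/146084 - 321159) = (-168534 + (2120/69 - 169610))*(441265*(1/146084) - 321159) = (-168534 - 11700970/69)*(441265/146084 - 321159) = -23329816/69*(-46915750091/146084) = 273633954281253314/2519949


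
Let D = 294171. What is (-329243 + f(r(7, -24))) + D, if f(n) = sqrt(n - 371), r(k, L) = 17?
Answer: -35072 + I*sqrt(354) ≈ -35072.0 + 18.815*I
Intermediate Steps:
f(n) = sqrt(-371 + n)
(-329243 + f(r(7, -24))) + D = (-329243 + sqrt(-371 + 17)) + 294171 = (-329243 + sqrt(-354)) + 294171 = (-329243 + I*sqrt(354)) + 294171 = -35072 + I*sqrt(354)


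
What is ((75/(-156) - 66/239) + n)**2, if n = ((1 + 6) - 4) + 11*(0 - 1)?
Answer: 11844186561/154455184 ≈ 76.684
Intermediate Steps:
n = -8 (n = (7 - 4) + 11*(-1) = 3 - 11 = -8)
((75/(-156) - 66/239) + n)**2 = ((75/(-156) - 66/239) - 8)**2 = ((75*(-1/156) - 66*1/239) - 8)**2 = ((-25/52 - 66/239) - 8)**2 = (-9407/12428 - 8)**2 = (-108831/12428)**2 = 11844186561/154455184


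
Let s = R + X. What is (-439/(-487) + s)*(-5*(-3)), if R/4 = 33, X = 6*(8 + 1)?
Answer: 1365315/487 ≈ 2803.5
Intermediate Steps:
X = 54 (X = 6*9 = 54)
R = 132 (R = 4*33 = 132)
s = 186 (s = 132 + 54 = 186)
(-439/(-487) + s)*(-5*(-3)) = (-439/(-487) + 186)*(-5*(-3)) = (-439*(-1/487) + 186)*15 = (439/487 + 186)*15 = (91021/487)*15 = 1365315/487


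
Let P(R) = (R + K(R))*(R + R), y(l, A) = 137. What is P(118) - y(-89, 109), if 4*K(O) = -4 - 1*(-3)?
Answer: 27652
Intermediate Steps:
K(O) = -1/4 (K(O) = (-4 - 1*(-3))/4 = (-4 + 3)/4 = (1/4)*(-1) = -1/4)
P(R) = 2*R*(-1/4 + R) (P(R) = (R - 1/4)*(R + R) = (-1/4 + R)*(2*R) = 2*R*(-1/4 + R))
P(118) - y(-89, 109) = (1/2)*118*(-1 + 4*118) - 1*137 = (1/2)*118*(-1 + 472) - 137 = (1/2)*118*471 - 137 = 27789 - 137 = 27652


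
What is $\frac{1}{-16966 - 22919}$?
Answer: $- \frac{1}{39885} \approx -2.5072 \cdot 10^{-5}$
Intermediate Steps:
$\frac{1}{-16966 - 22919} = \frac{1}{-39885} = - \frac{1}{39885}$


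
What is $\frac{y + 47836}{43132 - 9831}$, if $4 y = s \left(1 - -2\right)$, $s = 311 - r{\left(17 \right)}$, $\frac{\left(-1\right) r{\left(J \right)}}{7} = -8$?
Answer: $\frac{192109}{133204} \approx 1.4422$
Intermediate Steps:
$r{\left(J \right)} = 56$ ($r{\left(J \right)} = \left(-7\right) \left(-8\right) = 56$)
$s = 255$ ($s = 311 - 56 = 255$)
$y = \frac{765}{4}$ ($y = \frac{255 \left(1 - -2\right)}{4} = \frac{255 \left(1 + 2\right)}{4} = \frac{255 \cdot 3}{4} = \frac{1}{4} \cdot 765 = \frac{765}{4} \approx 191.25$)
$\frac{y + 47836}{43132 - 9831} = \frac{\frac{765}{4} + 47836}{43132 - 9831} = \frac{192109}{4 \cdot 33301} = \frac{192109}{4} \cdot \frac{1}{33301} = \frac{192109}{133204}$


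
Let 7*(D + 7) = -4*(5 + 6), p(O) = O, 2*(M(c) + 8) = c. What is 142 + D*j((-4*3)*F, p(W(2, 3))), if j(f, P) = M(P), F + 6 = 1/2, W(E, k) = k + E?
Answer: 3011/14 ≈ 215.07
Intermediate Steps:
M(c) = -8 + c/2
W(E, k) = E + k
F = -11/2 (F = -6 + 1/2 = -11/2 ≈ -5.5000)
D = -93/7 (D = -7 + (-4*(5 + 6))/7 = -7 + (-4*11)/7 = -7 + (1/7)*(-44) = -7 - 44/7 = -93/7 ≈ -13.286)
j(f, P) = -8 + P/2
142 + D*j((-4*3)*F, p(W(2, 3))) = 142 - 93*(-8 + (2 + 3)/2)/7 = 142 - 93*(-8 + (1/2)*5)/7 = 142 - 93*(-8 + 5/2)/7 = 142 - 93/7*(-11/2) = 142 + 1023/14 = 3011/14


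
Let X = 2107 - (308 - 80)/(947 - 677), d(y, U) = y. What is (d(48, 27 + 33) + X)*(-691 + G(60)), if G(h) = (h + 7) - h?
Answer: -7367212/5 ≈ -1.4734e+6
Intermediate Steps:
G(h) = 7 (G(h) = (7 + h) - h = 7)
X = 94777/45 (X = 2107 - 228/270 = 2107 - 1*38/45 = 2107 - 38/45 = 94777/45 ≈ 2106.2)
(d(48, 27 + 33) + X)*(-691 + G(60)) = (48 + 94777/45)*(-691 + 7) = (96937/45)*(-684) = -7367212/5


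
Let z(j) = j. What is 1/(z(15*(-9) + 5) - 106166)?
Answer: -1/106296 ≈ -9.4077e-6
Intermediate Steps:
1/(z(15*(-9) + 5) - 106166) = 1/((15*(-9) + 5) - 106166) = 1/((-135 + 5) - 106166) = 1/(-130 - 106166) = 1/(-106296) = -1/106296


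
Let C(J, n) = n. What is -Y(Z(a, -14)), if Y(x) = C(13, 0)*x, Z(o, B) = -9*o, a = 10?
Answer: 0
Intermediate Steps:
Y(x) = 0 (Y(x) = 0*x = 0)
-Y(Z(a, -14)) = -1*0 = 0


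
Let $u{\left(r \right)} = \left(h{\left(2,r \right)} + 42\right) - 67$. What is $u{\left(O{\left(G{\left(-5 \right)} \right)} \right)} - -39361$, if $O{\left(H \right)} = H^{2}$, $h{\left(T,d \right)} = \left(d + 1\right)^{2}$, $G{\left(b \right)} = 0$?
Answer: $39337$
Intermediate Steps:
$h{\left(T,d \right)} = \left(1 + d\right)^{2}$
$u{\left(r \right)} = -25 + \left(1 + r\right)^{2}$ ($u{\left(r \right)} = \left(\left(1 + r\right)^{2} + 42\right) - 67 = \left(42 + \left(1 + r\right)^{2}\right) - 67 = -25 + \left(1 + r\right)^{2}$)
$u{\left(O{\left(G{\left(-5 \right)} \right)} \right)} - -39361 = \left(-25 + \left(1 + 0^{2}\right)^{2}\right) - -39361 = \left(-25 + \left(1 + 0\right)^{2}\right) + 39361 = \left(-25 + 1^{2}\right) + 39361 = \left(-25 + 1\right) + 39361 = -24 + 39361 = 39337$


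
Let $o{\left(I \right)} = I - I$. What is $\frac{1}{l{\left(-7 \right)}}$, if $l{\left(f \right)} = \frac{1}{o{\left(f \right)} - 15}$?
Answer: $-15$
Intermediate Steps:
$o{\left(I \right)} = 0$
$l{\left(f \right)} = - \frac{1}{15}$ ($l{\left(f \right)} = \frac{1}{0 - 15} = \frac{1}{-15} = - \frac{1}{15}$)
$\frac{1}{l{\left(-7 \right)}} = \frac{1}{- \frac{1}{15}} = -15$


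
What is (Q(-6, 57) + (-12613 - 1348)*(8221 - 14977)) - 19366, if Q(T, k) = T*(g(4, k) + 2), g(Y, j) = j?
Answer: 94300796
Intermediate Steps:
Q(T, k) = T*(2 + k) (Q(T, k) = T*(k + 2) = T*(2 + k))
(Q(-6, 57) + (-12613 - 1348)*(8221 - 14977)) - 19366 = (-6*(2 + 57) + (-12613 - 1348)*(8221 - 14977)) - 19366 = (-6*59 - 13961*(-6756)) - 19366 = (-354 + 94320516) - 19366 = 94320162 - 19366 = 94300796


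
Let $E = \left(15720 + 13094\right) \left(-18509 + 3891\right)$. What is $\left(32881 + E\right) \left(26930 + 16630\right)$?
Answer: $-18346172648760$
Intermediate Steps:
$E = -421203052$ ($E = 28814 \left(-14618\right) = -421203052$)
$\left(32881 + E\right) \left(26930 + 16630\right) = \left(32881 - 421203052\right) \left(26930 + 16630\right) = \left(-421170171\right) 43560 = -18346172648760$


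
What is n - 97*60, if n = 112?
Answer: -5708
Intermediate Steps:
n - 97*60 = 112 - 97*60 = 112 - 5820 = -5708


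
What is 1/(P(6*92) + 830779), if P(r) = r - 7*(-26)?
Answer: 1/831513 ≈ 1.2026e-6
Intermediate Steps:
P(r) = 182 + r (P(r) = r + 182 = 182 + r)
1/(P(6*92) + 830779) = 1/((182 + 6*92) + 830779) = 1/((182 + 552) + 830779) = 1/(734 + 830779) = 1/831513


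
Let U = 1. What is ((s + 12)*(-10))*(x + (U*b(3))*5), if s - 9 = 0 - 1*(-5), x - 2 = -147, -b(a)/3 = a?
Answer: 49400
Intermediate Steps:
b(a) = -3*a
x = -145 (x = 2 - 147 = -145)
s = 14 (s = 9 + (0 - 1*(-5)) = 9 + (0 + 5) = 9 + 5 = 14)
((s + 12)*(-10))*(x + (U*b(3))*5) = ((14 + 12)*(-10))*(-145 + (1*(-3*3))*5) = (26*(-10))*(-145 + (1*(-9))*5) = -260*(-145 - 9*5) = -260*(-145 - 45) = -260*(-190) = 49400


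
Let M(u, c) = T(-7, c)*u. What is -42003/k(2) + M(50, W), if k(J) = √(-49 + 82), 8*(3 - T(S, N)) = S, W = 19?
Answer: 775/4 - 14001*√33/11 ≈ -7118.0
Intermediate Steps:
T(S, N) = 3 - S/8
k(J) = √33
M(u, c) = 31*u/8 (M(u, c) = (3 - ⅛*(-7))*u = (3 + 7/8)*u = 31*u/8)
-42003/k(2) + M(50, W) = -42003*√33/33 + (31/8)*50 = -14001*√33/11 + 775/4 = 775/4 - 14001*√33/11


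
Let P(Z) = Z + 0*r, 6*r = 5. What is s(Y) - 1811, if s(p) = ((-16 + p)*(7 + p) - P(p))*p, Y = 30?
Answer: 12829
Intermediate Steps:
r = ⅚ (r = (⅙)*5 = ⅚ ≈ 0.83333)
P(Z) = Z (P(Z) = Z + 0*(⅚) = Z + 0 = Z)
s(p) = p*(-p + (-16 + p)*(7 + p)) (s(p) = ((-16 + p)*(7 + p) - p)*p = (-p + (-16 + p)*(7 + p))*p = p*(-p + (-16 + p)*(7 + p)))
s(Y) - 1811 = 30*(-112 + 30² - 10*30) - 1811 = 30*(-112 + 900 - 300) - 1811 = 30*488 - 1811 = 14640 - 1811 = 12829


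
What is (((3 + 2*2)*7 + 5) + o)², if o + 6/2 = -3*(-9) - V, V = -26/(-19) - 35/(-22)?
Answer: 983888689/174724 ≈ 5631.1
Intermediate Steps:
V = 1237/418 (V = -26*(-1/19) - 35*(-1/22) = 26/19 + 35/22 = 1237/418 ≈ 2.9593)
o = 8795/418 (o = -3 + (-3*(-9) - 1*1237/418) = -3 + (27 - 1237/418) = -3 + 10049/418 = 8795/418 ≈ 21.041)
(((3 + 2*2)*7 + 5) + o)² = (((3 + 2*2)*7 + 5) + 8795/418)² = (((3 + 4)*7 + 5) + 8795/418)² = ((7*7 + 5) + 8795/418)² = ((49 + 5) + 8795/418)² = (54 + 8795/418)² = (31367/418)² = 983888689/174724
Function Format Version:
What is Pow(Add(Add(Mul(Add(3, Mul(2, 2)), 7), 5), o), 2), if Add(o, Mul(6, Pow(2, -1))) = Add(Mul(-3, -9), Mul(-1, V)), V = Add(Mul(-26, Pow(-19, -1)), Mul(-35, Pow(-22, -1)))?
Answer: Rational(983888689, 174724) ≈ 5631.1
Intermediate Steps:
V = Rational(1237, 418) (V = Add(Mul(-26, Rational(-1, 19)), Mul(-35, Rational(-1, 22))) = Add(Rational(26, 19), Rational(35, 22)) = Rational(1237, 418) ≈ 2.9593)
o = Rational(8795, 418) (o = Add(-3, Add(Mul(-3, -9), Mul(-1, Rational(1237, 418)))) = Add(-3, Add(27, Rational(-1237, 418))) = Add(-3, Rational(10049, 418)) = Rational(8795, 418) ≈ 21.041)
Pow(Add(Add(Mul(Add(3, Mul(2, 2)), 7), 5), o), 2) = Pow(Add(Add(Mul(Add(3, Mul(2, 2)), 7), 5), Rational(8795, 418)), 2) = Pow(Add(Add(Mul(Add(3, 4), 7), 5), Rational(8795, 418)), 2) = Pow(Add(Add(Mul(7, 7), 5), Rational(8795, 418)), 2) = Pow(Add(Add(49, 5), Rational(8795, 418)), 2) = Pow(Add(54, Rational(8795, 418)), 2) = Pow(Rational(31367, 418), 2) = Rational(983888689, 174724)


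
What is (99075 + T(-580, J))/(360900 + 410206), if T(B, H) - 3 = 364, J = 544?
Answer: 7103/55079 ≈ 0.12896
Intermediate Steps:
T(B, H) = 367 (T(B, H) = 3 + 364 = 367)
(99075 + T(-580, J))/(360900 + 410206) = (99075 + 367)/(360900 + 410206) = 99442/771106 = 99442*(1/771106) = 7103/55079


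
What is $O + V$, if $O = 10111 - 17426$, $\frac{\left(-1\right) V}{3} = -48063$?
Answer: $136874$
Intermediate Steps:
$V = 144189$ ($V = \left(-3\right) \left(-48063\right) = 144189$)
$O = -7315$ ($O = 10111 - 17426 = -7315$)
$O + V = -7315 + 144189 = 136874$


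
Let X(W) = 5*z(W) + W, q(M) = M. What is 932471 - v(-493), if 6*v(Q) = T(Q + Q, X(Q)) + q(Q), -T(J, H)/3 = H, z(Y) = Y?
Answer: 5586445/6 ≈ 9.3107e+5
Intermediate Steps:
X(W) = 6*W (X(W) = 5*W + W = 6*W)
T(J, H) = -3*H
v(Q) = -17*Q/6 (v(Q) = (-18*Q + Q)/6 = (-17*Q)/6 = -17*Q/6)
932471 - v(-493) = 932471 - (-17)*(-493)/6 = 932471 - 1*8381/6 = 932471 - 8381/6 = 5586445/6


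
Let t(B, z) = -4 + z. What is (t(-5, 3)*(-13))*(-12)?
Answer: -156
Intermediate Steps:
(t(-5, 3)*(-13))*(-12) = ((-4 + 3)*(-13))*(-12) = -1*(-13)*(-12) = 13*(-12) = -156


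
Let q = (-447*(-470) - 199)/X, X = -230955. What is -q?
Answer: 209891/230955 ≈ 0.90880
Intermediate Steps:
q = -209891/230955 (q = (-447*(-470) - 199)/(-230955) = (210090 - 199)*(-1/230955) = 209891*(-1/230955) = -209891/230955 ≈ -0.90880)
-q = -1*(-209891/230955) = 209891/230955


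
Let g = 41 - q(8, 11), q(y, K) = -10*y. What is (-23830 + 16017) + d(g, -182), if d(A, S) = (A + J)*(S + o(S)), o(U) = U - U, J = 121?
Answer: -51857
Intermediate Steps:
o(U) = 0
g = 121 (g = 41 - (-10)*8 = 41 - 1*(-80) = 41 + 80 = 121)
d(A, S) = S*(121 + A) (d(A, S) = (A + 121)*(S + 0) = (121 + A)*S = S*(121 + A))
(-23830 + 16017) + d(g, -182) = (-23830 + 16017) - 182*(121 + 121) = -7813 - 182*242 = -7813 - 44044 = -51857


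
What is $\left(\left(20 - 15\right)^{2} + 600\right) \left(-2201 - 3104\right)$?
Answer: $-3315625$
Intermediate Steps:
$\left(\left(20 - 15\right)^{2} + 600\right) \left(-2201 - 3104\right) = \left(5^{2} + 600\right) \left(-5305\right) = \left(25 + 600\right) \left(-5305\right) = 625 \left(-5305\right) = -3315625$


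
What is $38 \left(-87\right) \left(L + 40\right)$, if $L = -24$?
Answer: $-52896$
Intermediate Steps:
$38 \left(-87\right) \left(L + 40\right) = 38 \left(-87\right) \left(-24 + 40\right) = \left(-3306\right) 16 = -52896$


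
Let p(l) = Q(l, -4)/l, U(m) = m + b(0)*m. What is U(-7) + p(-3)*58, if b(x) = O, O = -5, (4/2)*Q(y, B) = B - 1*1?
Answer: 229/3 ≈ 76.333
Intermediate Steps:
Q(y, B) = -½ + B/2 (Q(y, B) = (B - 1*1)/2 = (B - 1)/2 = (-1 + B)/2 = -½ + B/2)
b(x) = -5
U(m) = -4*m (U(m) = m - 5*m = -4*m)
p(l) = -5/(2*l) (p(l) = (-½ + (½)*(-4))/l = (-½ - 2)/l = -5/(2*l))
U(-7) + p(-3)*58 = -4*(-7) - 5/2/(-3)*58 = 28 - 5/2*(-⅓)*58 = 28 + (⅚)*58 = 28 + 145/3 = 229/3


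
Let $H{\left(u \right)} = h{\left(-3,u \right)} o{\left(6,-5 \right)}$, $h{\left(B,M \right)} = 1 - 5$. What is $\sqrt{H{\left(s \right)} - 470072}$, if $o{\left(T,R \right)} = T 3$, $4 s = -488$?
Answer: $8 i \sqrt{7346} \approx 685.67 i$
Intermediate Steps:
$s = -122$ ($s = \frac{1}{4} \left(-488\right) = -122$)
$h{\left(B,M \right)} = -4$ ($h{\left(B,M \right)} = 1 - 5 = -4$)
$o{\left(T,R \right)} = 3 T$
$H{\left(u \right)} = -72$ ($H{\left(u \right)} = - 4 \cdot 3 \cdot 6 = \left(-4\right) 18 = -72$)
$\sqrt{H{\left(s \right)} - 470072} = \sqrt{-72 - 470072} = \sqrt{-470144} = 8 i \sqrt{7346}$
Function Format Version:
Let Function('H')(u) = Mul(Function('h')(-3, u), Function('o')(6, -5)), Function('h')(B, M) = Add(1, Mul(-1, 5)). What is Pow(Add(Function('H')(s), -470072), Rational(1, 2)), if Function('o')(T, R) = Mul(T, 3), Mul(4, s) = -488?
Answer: Mul(8, I, Pow(7346, Rational(1, 2))) ≈ Mul(685.67, I)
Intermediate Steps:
s = -122 (s = Mul(Rational(1, 4), -488) = -122)
Function('h')(B, M) = -4 (Function('h')(B, M) = Add(1, -5) = -4)
Function('o')(T, R) = Mul(3, T)
Function('H')(u) = -72 (Function('H')(u) = Mul(-4, Mul(3, 6)) = Mul(-4, 18) = -72)
Pow(Add(Function('H')(s), -470072), Rational(1, 2)) = Pow(Add(-72, -470072), Rational(1, 2)) = Pow(-470144, Rational(1, 2)) = Mul(8, I, Pow(7346, Rational(1, 2)))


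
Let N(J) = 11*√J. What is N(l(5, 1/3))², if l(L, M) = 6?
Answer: 726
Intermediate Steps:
N(l(5, 1/3))² = (11*√6)² = 726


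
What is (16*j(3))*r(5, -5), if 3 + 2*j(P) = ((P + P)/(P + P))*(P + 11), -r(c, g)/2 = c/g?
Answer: 176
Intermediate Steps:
r(c, g) = -2*c/g
j(P) = 4 + P/2 (j(P) = -3/2 + (((P + P)/(P + P))*(P + 11))/2 = -3/2 + (((2*P)/((2*P)))*(11 + P))/2 = -3/2 + (((2*P)*(1/(2*P)))*(11 + P))/2 = -3/2 + (1*(11 + P))/2 = -3/2 + (11 + P)/2 = -3/2 + (11/2 + P/2) = 4 + P/2)
(16*j(3))*r(5, -5) = (16*(4 + (1/2)*3))*(-2*5/(-5)) = (16*(4 + 3/2))*(-2*5*(-1/5)) = (16*(11/2))*2 = 88*2 = 176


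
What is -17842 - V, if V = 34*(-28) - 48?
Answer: -16842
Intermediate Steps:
V = -1000 (V = -952 - 48 = -1000)
-17842 - V = -17842 - 1*(-1000) = -17842 + 1000 = -16842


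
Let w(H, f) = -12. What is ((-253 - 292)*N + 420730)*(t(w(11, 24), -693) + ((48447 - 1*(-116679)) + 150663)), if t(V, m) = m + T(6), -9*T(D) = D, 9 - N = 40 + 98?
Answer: 464168511010/3 ≈ 1.5472e+11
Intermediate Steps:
N = -129 (N = 9 - (40 + 98) = 9 - 1*138 = 9 - 138 = -129)
T(D) = -D/9
t(V, m) = -2/3 + m (t(V, m) = m - 1/9*6 = m - 2/3 = -2/3 + m)
((-253 - 292)*N + 420730)*(t(w(11, 24), -693) + ((48447 - 1*(-116679)) + 150663)) = ((-253 - 292)*(-129) + 420730)*((-2/3 - 693) + ((48447 - 1*(-116679)) + 150663)) = (-545*(-129) + 420730)*(-2081/3 + ((48447 + 116679) + 150663)) = (70305 + 420730)*(-2081/3 + (165126 + 150663)) = 491035*(-2081/3 + 315789) = 491035*(945286/3) = 464168511010/3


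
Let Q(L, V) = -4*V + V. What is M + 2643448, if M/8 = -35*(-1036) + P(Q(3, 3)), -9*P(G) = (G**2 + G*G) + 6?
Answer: 8800136/3 ≈ 2.9334e+6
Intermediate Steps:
Q(L, V) = -3*V
P(G) = -2/3 - 2*G**2/9 (P(G) = -((G**2 + G*G) + 6)/9 = -((G**2 + G**2) + 6)/9 = -(2*G**2 + 6)/9 = -(6 + 2*G**2)/9 = -2/3 - 2*G**2/9)
M = 869792/3 (M = 8*(-35*(-1036) + (-2/3 - 2*(-3*3)**2/9)) = 8*(36260 + (-2/3 - 2/9*(-9)**2)) = 8*(36260 + (-2/3 - 2/9*81)) = 8*(36260 + (-2/3 - 18)) = 8*(36260 - 56/3) = 8*(108724/3) = 869792/3 ≈ 2.8993e+5)
M + 2643448 = 869792/3 + 2643448 = 8800136/3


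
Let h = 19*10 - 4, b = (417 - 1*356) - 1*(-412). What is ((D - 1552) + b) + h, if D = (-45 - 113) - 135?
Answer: -1186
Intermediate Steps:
b = 473 (b = (417 - 356) + 412 = 61 + 412 = 473)
D = -293 (D = -158 - 135 = -293)
h = 186 (h = 190 - 4 = 186)
((D - 1552) + b) + h = ((-293 - 1552) + 473) + 186 = (-1845 + 473) + 186 = -1372 + 186 = -1186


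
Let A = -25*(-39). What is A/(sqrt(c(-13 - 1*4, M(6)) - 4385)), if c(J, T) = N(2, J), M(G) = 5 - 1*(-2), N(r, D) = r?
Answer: -325*I*sqrt(487)/487 ≈ -14.727*I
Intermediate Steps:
A = 975
M(G) = 7 (M(G) = 5 + 2 = 7)
c(J, T) = 2
A/(sqrt(c(-13 - 1*4, M(6)) - 4385)) = 975/(sqrt(2 - 4385)) = 975/(sqrt(-4383)) = 975/((3*I*sqrt(487))) = 975*(-I*sqrt(487)/1461) = -325*I*sqrt(487)/487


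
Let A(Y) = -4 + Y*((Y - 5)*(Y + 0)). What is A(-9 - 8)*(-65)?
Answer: 413530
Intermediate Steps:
A(Y) = -4 + Y**2*(-5 + Y) (A(Y) = -4 + Y*((-5 + Y)*Y) = -4 + Y*(Y*(-5 + Y)) = -4 + Y**2*(-5 + Y))
A(-9 - 8)*(-65) = (-4 + (-9 - 8)**3 - 5*(-9 - 8)**2)*(-65) = (-4 + (-17)**3 - 5*(-17)**2)*(-65) = (-4 - 4913 - 5*289)*(-65) = (-4 - 4913 - 1445)*(-65) = -6362*(-65) = 413530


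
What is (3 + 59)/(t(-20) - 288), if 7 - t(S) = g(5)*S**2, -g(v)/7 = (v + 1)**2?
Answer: 62/100519 ≈ 0.00061680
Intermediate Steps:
g(v) = -7*(1 + v)**2 (g(v) = -7*(v + 1)**2 = -7*(1 + v)**2)
t(S) = 7 + 252*S**2 (t(S) = 7 - (-7*(1 + 5)**2)*S**2 = 7 - (-7*6**2)*S**2 = 7 - (-7*36)*S**2 = 7 - (-252)*S**2 = 7 + 252*S**2)
(3 + 59)/(t(-20) - 288) = (3 + 59)/((7 + 252*(-20)**2) - 288) = 62/((7 + 252*400) - 288) = 62/((7 + 100800) - 288) = 62/(100807 - 288) = 62/100519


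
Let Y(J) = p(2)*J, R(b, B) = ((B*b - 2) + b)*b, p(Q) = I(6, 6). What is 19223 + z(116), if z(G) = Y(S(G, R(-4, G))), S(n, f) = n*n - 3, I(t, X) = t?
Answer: 99941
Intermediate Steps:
p(Q) = 6
R(b, B) = b*(-2 + b + B*b) (R(b, B) = ((-2 + B*b) + b)*b = (-2 + b + B*b)*b = b*(-2 + b + B*b))
S(n, f) = -3 + n**2 (S(n, f) = n**2 - 3 = -3 + n**2)
Y(J) = 6*J
z(G) = -18 + 6*G**2 (z(G) = 6*(-3 + G**2) = -18 + 6*G**2)
19223 + z(116) = 19223 + (-18 + 6*116**2) = 19223 + (-18 + 6*13456) = 19223 + (-18 + 80736) = 19223 + 80718 = 99941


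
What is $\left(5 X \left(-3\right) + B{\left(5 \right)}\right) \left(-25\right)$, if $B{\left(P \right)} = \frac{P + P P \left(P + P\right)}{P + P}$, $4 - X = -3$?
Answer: $\frac{3975}{2} \approx 1987.5$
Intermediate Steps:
$X = 7$ ($X = 4 - -3 = 4 + 3 = 7$)
$B{\left(P \right)} = \frac{P + 2 P^{3}}{2 P}$ ($B{\left(P \right)} = \frac{P + P^{2} \cdot 2 P}{2 P} = \left(P + 2 P^{3}\right) \frac{1}{2 P} = \frac{P + 2 P^{3}}{2 P}$)
$\left(5 X \left(-3\right) + B{\left(5 \right)}\right) \left(-25\right) = \left(5 \cdot 7 \left(-3\right) + \left(\frac{1}{2} + 5^{2}\right)\right) \left(-25\right) = \left(35 \left(-3\right) + \left(\frac{1}{2} + 25\right)\right) \left(-25\right) = \left(-105 + \frac{51}{2}\right) \left(-25\right) = \left(- \frac{159}{2}\right) \left(-25\right) = \frac{3975}{2}$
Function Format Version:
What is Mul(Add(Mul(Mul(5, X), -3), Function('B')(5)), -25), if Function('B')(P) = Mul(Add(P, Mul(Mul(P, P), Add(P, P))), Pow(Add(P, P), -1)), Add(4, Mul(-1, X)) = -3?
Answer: Rational(3975, 2) ≈ 1987.5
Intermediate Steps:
X = 7 (X = Add(4, Mul(-1, -3)) = Add(4, 3) = 7)
Function('B')(P) = Mul(Rational(1, 2), Pow(P, -1), Add(P, Mul(2, Pow(P, 3)))) (Function('B')(P) = Mul(Add(P, Mul(Pow(P, 2), Mul(2, P))), Pow(Mul(2, P), -1)) = Mul(Add(P, Mul(2, Pow(P, 3))), Mul(Rational(1, 2), Pow(P, -1))) = Mul(Rational(1, 2), Pow(P, -1), Add(P, Mul(2, Pow(P, 3)))))
Mul(Add(Mul(Mul(5, X), -3), Function('B')(5)), -25) = Mul(Add(Mul(Mul(5, 7), -3), Add(Rational(1, 2), Pow(5, 2))), -25) = Mul(Add(Mul(35, -3), Add(Rational(1, 2), 25)), -25) = Mul(Add(-105, Rational(51, 2)), -25) = Mul(Rational(-159, 2), -25) = Rational(3975, 2)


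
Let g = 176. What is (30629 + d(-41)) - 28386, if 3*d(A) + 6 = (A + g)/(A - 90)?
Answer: 293526/131 ≈ 2240.7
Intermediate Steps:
d(A) = -2 + (176 + A)/(3*(-90 + A)) (d(A) = -2 + ((A + 176)/(A - 90))/3 = -2 + ((176 + A)/(-90 + A))/3 = -2 + (176 + A)/(3*(-90 + A)))
(30629 + d(-41)) - 28386 = (30629 + (716 - 5*(-41))/(3*(-90 - 41))) - 28386 = (30629 + (⅓)*(716 + 205)/(-131)) - 28386 = (30629 + (⅓)*(-1/131)*921) - 28386 = (30629 - 307/131) - 28386 = 4012092/131 - 28386 = 293526/131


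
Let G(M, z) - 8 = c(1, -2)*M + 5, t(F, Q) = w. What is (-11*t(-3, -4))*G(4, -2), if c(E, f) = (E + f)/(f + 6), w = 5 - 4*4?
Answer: 1452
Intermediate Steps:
w = -11 (w = 5 - 16 = -11)
c(E, f) = (E + f)/(6 + f)
t(F, Q) = -11
G(M, z) = 13 - M/4 (G(M, z) = 8 + (((1 - 2)/(6 - 2))*M + 5) = 8 + ((-1/4)*M + 5) = 8 + (((¼)*(-1))*M + 5) = 8 + (-M/4 + 5) = 8 + (5 - M/4) = 13 - M/4)
(-11*t(-3, -4))*G(4, -2) = (-11*(-11))*(13 - ¼*4) = 121*(13 - 1) = 121*12 = 1452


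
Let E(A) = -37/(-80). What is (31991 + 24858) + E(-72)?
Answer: 4547957/80 ≈ 56849.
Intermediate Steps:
E(A) = 37/80 (E(A) = -37*(-1/80) = 37/80)
(31991 + 24858) + E(-72) = (31991 + 24858) + 37/80 = 56849 + 37/80 = 4547957/80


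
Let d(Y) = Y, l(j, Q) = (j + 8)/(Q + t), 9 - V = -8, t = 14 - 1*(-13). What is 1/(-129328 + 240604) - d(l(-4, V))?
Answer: -10115/111276 ≈ -0.090900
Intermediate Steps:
t = 27 (t = 14 + 13 = 27)
V = 17 (V = 9 - 1*(-8) = 9 + 8 = 17)
l(j, Q) = (8 + j)/(27 + Q) (l(j, Q) = (j + 8)/(Q + 27) = (8 + j)/(27 + Q))
1/(-129328 + 240604) - d(l(-4, V)) = 1/(-129328 + 240604) - (8 - 4)/(27 + 17) = 1/111276 - 4/44 = 1/111276 - 1*1/11 = 1/111276 - 1/11 = -10115/111276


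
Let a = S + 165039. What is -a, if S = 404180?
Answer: -569219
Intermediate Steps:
a = 569219 (a = 404180 + 165039 = 569219)
-a = -1*569219 = -569219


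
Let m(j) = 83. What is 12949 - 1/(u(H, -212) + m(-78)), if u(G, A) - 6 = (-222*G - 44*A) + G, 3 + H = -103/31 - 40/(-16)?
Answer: 8238555157/636231 ≈ 12949.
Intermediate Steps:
H = -237/62 (H = -3 + (-103/31 - 40/(-16)) = -3 + (-103*1/31 - 40*(-1/16)) = -3 + (-103/31 + 5/2) = -3 - 51/62 = -237/62 ≈ -3.8226)
u(G, A) = 6 - 221*G - 44*A (u(G, A) = 6 + ((-222*G - 44*A) + G) = 6 + (-221*G - 44*A) = 6 - 221*G - 44*A)
12949 - 1/(u(H, -212) + m(-78)) = 12949 - 1/((6 - 221*(-237/62) - 44*(-212)) + 83) = 12949 - 1/((6 + 52377/62 + 9328) + 83) = 12949 - 1/(631085/62 + 83) = 12949 - 1/636231/62 = 12949 - 1*62/636231 = 12949 - 62/636231 = 8238555157/636231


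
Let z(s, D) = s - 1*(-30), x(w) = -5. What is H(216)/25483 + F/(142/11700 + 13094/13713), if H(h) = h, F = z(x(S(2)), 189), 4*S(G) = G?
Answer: 17041193769906/658935362203 ≈ 25.862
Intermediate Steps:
S(G) = G/4
z(s, D) = 30 + s (z(s, D) = s + 30 = 30 + s)
F = 25 (F = 30 - 5 = 25)
H(216)/25483 + F/(142/11700 + 13094/13713) = 216/25483 + 25/(142/11700 + 13094/13713) = 216*(1/25483) + 25/(142*(1/11700) + 13094*(1/13713)) = 216/25483 + 25/(71/5850 + 13094/13713) = 216/25483 + 25/(25857841/26740350) = 216/25483 + 25*(26740350/25857841) = 216/25483 + 668508750/25857841 = 17041193769906/658935362203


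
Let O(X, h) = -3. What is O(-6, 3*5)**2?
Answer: 9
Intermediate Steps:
O(-6, 3*5)**2 = (-3)**2 = 9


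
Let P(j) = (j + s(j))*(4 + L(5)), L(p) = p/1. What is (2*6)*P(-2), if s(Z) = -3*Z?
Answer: 432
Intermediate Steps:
L(p) = p (L(p) = p*1 = p)
P(j) = -18*j (P(j) = (j - 3*j)*(4 + 5) = -2*j*9 = -18*j)
(2*6)*P(-2) = (2*6)*(-18*(-2)) = 12*36 = 432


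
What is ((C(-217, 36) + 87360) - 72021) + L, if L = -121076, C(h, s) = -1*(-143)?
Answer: -105594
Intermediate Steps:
C(h, s) = 143
((C(-217, 36) + 87360) - 72021) + L = ((143 + 87360) - 72021) - 121076 = (87503 - 72021) - 121076 = 15482 - 121076 = -105594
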